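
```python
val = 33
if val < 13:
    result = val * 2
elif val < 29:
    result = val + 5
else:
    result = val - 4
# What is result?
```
Trace:
  val=33
  val=33, result=29

Final answer: 29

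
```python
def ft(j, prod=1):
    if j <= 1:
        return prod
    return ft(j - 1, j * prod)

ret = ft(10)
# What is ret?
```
Call trace:
ft(j=10, prod=1)
  ft(j=9, prod=10)
    ft(j=8, prod=90)
      ft(j=7, prod=720)
        ft(j=6, prod=5040)
          ft(j=5, prod=30240)
            ft(j=4, prod=151200)
              ft(j=3, prod=604800)
                ft(j=2, prod=1814400)
                  ft(j=1, prod=3628800)
                  -> return 3628800
                -> return 3628800
              -> return 3628800
            -> return 3628800
          -> return 3628800
        -> return 3628800
      -> return 3628800
    -> return 3628800
  -> return 3628800
-> return 3628800

Final answer: 3628800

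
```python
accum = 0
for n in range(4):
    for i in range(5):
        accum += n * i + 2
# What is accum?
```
Trace:
  accum=0
  accum=2, n=0, i=0
  accum=4, n=0, i=1
  accum=6, n=0, i=2
  accum=8, n=0, i=3
  accum=10, n=0, i=4
  accum=12, n=1, i=0
  accum=15, n=1, i=1
  accum=19, n=1, i=2
  accum=24, n=1, i=3
  accum=30, n=1, i=4
  accum=32, n=2, i=0
  accum=36, n=2, i=1
  accum=42, n=2, i=2
  accum=50, n=2, i=3
  accum=60, n=2, i=4
  accum=62, n=3, i=0
  accum=67, n=3, i=1
  accum=75, n=3, i=2
  accum=86, n=3, i=3
  accum=100, n=3, i=4

Final answer: 100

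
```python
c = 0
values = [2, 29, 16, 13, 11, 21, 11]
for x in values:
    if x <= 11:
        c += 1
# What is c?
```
Trace:
  c=0
  c=1, x=2
  c=1, x=29
  c=1, x=16
  c=1, x=13
  c=2, x=11
  c=2, x=21
  c=3, x=11

Final answer: 3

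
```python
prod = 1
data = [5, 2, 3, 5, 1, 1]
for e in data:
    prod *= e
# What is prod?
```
Trace:
  prod=1
  prod=5, e=5
  prod=10, e=2
  prod=30, e=3
  prod=150, e=5
  prod=150, e=1
  prod=150, e=1

Final answer: 150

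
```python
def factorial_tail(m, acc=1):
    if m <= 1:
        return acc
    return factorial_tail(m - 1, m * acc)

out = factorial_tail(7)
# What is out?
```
Call trace:
factorial_tail(m=7, acc=1)
  factorial_tail(m=6, acc=7)
    factorial_tail(m=5, acc=42)
      factorial_tail(m=4, acc=210)
        factorial_tail(m=3, acc=840)
          factorial_tail(m=2, acc=2520)
            factorial_tail(m=1, acc=5040)
            -> return 5040
          -> return 5040
        -> return 5040
      -> return 5040
    -> return 5040
  -> return 5040
-> return 5040

Final answer: 5040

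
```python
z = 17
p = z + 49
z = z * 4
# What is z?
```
Trace:
  z=17
  z=17, p=66
  z=68, p=66

Final answer: 68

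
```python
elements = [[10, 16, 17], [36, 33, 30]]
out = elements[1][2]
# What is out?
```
Trace:
  elements=[[10, 16, 17], [36, 33, 30]]
  elements=[[10, 16, 17], [36, 33, 30]], out=30

Final answer: 30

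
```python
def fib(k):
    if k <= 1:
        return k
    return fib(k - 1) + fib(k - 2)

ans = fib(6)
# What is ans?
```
Call trace (a repeated sub-call is expanded the first time; later identical calls just restate its return value):
fib(k=6)
  fib(k=5)
    fib(k=4)
      fib(k=3)
        fib(k=2)
          fib(k=1)
          -> return 1
          fib(k=0)
          -> return 0
        -> return 1
        fib(k=1)
        -> return 1
      -> return 2
      fib(k=2) -> return 1  (same call as traced above)
    -> return 3
    fib(k=3) -> return 2  (same call as traced above)
  -> return 5
  fib(k=4) -> return 3  (same call as traced above)
-> return 8

Final answer: 8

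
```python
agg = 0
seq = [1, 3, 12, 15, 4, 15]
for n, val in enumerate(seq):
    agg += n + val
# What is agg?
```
Trace:
  agg=0
  agg=1, n=0, val=1
  agg=5, n=1, val=3
  agg=19, n=2, val=12
  agg=37, n=3, val=15
  agg=45, n=4, val=4
  agg=65, n=5, val=15

Final answer: 65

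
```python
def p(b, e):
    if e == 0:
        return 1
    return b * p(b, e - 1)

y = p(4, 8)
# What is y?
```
Call trace:
p(b=4, e=8)
  p(b=4, e=7)
    p(b=4, e=6)
      p(b=4, e=5)
        p(b=4, e=4)
          p(b=4, e=3)
            p(b=4, e=2)
              p(b=4, e=1)
                p(b=4, e=0)
                -> return 1
              -> return 4
            -> return 16
          -> return 64
        -> return 256
      -> return 1024
    -> return 4096
  -> return 16384
-> return 65536

Final answer: 65536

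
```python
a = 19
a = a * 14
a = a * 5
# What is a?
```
Trace:
  a=19
  a=266
  a=1330

Final answer: 1330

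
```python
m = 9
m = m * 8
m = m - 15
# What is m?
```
Trace:
  m=9
  m=72
  m=57

Final answer: 57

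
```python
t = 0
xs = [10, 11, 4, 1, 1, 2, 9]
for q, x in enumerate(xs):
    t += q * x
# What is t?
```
Trace:
  t=0
  t=0, q=0, x=10
  t=11, q=1, x=11
  t=19, q=2, x=4
  t=22, q=3, x=1
  t=26, q=4, x=1
  t=36, q=5, x=2
  t=90, q=6, x=9

Final answer: 90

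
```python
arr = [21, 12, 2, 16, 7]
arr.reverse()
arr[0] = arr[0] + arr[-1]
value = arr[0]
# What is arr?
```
Trace:
  arr=[21, 12, 2, 16, 7]
  arr=[7, 16, 2, 12, 21]
  arr=[28, 16, 2, 12, 21]
  arr=[28, 16, 2, 12, 21], value=28

Final answer: [28, 16, 2, 12, 21]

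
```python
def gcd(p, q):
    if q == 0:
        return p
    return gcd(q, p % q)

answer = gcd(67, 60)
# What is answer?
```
Call trace:
gcd(p=67, q=60)
  gcd(p=60, q=7)
    gcd(p=7, q=4)
      gcd(p=4, q=3)
        gcd(p=3, q=1)
          gcd(p=1, q=0)
          -> return 1
        -> return 1
      -> return 1
    -> return 1
  -> return 1
-> return 1

Final answer: 1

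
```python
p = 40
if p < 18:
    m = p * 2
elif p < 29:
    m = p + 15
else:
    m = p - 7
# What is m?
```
Trace:
  p=40
  p=40, m=33

Final answer: 33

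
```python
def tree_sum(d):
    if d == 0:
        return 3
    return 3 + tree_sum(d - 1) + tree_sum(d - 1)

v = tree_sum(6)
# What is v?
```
Call trace (a repeated sub-call is expanded the first time; later identical calls just restate its return value):
tree_sum(d=6)
  tree_sum(d=5)
    tree_sum(d=4)
      tree_sum(d=3)
        tree_sum(d=2)
          tree_sum(d=1)
            tree_sum(d=0)
            -> return 3
            tree_sum(d=0)
            -> return 3
          -> return 9
          tree_sum(d=1) -> return 9  (same call as traced above)
        -> return 21
        tree_sum(d=2) -> return 21  (same call as traced above)
      -> return 45
      tree_sum(d=3) -> return 45  (same call as traced above)
    -> return 93
    tree_sum(d=4) -> return 93  (same call as traced above)
  -> return 189
  tree_sum(d=5) -> return 189  (same call as traced above)
-> return 381

Final answer: 381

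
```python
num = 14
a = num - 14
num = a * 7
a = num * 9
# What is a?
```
Trace:
  num=14
  num=14, a=0
  num=0, a=0
  num=0, a=0

Final answer: 0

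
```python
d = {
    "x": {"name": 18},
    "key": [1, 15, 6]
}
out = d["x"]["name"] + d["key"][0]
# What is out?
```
Trace:
  d={'x': {'name': 18}, 'key': [1, 15, 6]}
  d={'x': {'name': 18}, 'key': [1, 15, 6]}, out=19

Final answer: 19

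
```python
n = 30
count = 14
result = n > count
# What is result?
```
Trace:
  n=30
  n=30, count=14
  n=30, count=14, result=True

Final answer: True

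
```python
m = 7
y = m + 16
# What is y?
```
Trace:
  m=7
  m=7, y=23

Final answer: 23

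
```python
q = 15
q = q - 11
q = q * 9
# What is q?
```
Trace:
  q=15
  q=4
  q=36

Final answer: 36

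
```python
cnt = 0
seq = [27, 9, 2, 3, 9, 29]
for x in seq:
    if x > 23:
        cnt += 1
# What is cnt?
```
Trace:
  cnt=0
  cnt=1, x=27
  cnt=1, x=9
  cnt=1, x=2
  cnt=1, x=3
  cnt=1, x=9
  cnt=2, x=29

Final answer: 2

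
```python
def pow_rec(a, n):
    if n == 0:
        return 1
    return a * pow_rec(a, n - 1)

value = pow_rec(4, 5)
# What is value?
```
Call trace:
pow_rec(a=4, n=5)
  pow_rec(a=4, n=4)
    pow_rec(a=4, n=3)
      pow_rec(a=4, n=2)
        pow_rec(a=4, n=1)
          pow_rec(a=4, n=0)
          -> return 1
        -> return 4
      -> return 16
    -> return 64
  -> return 256
-> return 1024

Final answer: 1024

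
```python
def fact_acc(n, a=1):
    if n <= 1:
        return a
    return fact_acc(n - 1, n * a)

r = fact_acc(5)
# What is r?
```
Call trace:
fact_acc(n=5, a=1)
  fact_acc(n=4, a=5)
    fact_acc(n=3, a=20)
      fact_acc(n=2, a=60)
        fact_acc(n=1, a=120)
        -> return 120
      -> return 120
    -> return 120
  -> return 120
-> return 120

Final answer: 120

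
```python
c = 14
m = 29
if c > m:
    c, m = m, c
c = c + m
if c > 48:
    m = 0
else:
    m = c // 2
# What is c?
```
Trace:
  c=14
  c=14, m=29
  c=14, m=29
  c=43, m=29
  c=43, m=21

Final answer: 43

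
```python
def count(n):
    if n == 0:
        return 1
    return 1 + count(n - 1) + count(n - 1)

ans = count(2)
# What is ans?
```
Call trace (a repeated sub-call is expanded the first time; later identical calls just restate its return value):
count(n=2)
  count(n=1)
    count(n=0)
    -> return 1
    count(n=0)
    -> return 1
  -> return 3
  count(n=1) -> return 3  (same call as traced above)
-> return 7

Final answer: 7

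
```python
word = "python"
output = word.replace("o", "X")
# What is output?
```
Trace:
  word='python'
  word='python', output='pythXn'

Final answer: 'pythXn'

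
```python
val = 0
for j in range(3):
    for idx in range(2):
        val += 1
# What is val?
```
Trace:
  val=0
  val=1, j=0, idx=0
  val=2, j=0, idx=1
  val=3, j=1, idx=0
  val=4, j=1, idx=1
  val=5, j=2, idx=0
  val=6, j=2, idx=1

Final answer: 6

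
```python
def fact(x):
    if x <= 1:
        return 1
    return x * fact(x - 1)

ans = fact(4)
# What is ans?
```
Call trace:
fact(x=4)
  fact(x=3)
    fact(x=2)
      fact(x=1)
      -> return 1
    -> return 2
  -> return 6
-> return 24

Final answer: 24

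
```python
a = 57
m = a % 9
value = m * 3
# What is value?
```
Trace:
  a=57
  a=57, m=3
  a=57, m=3, value=9

Final answer: 9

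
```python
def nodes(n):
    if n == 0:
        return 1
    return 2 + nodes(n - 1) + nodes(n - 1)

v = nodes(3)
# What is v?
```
Call trace (a repeated sub-call is expanded the first time; later identical calls just restate its return value):
nodes(n=3)
  nodes(n=2)
    nodes(n=1)
      nodes(n=0)
      -> return 1
      nodes(n=0)
      -> return 1
    -> return 4
    nodes(n=1) -> return 4  (same call as traced above)
  -> return 10
  nodes(n=2) -> return 10  (same call as traced above)
-> return 22

Final answer: 22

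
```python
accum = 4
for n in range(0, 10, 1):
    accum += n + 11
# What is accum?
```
Trace:
  accum=4
  accum=15, n=0
  accum=27, n=1
  accum=40, n=2
  accum=54, n=3
  accum=69, n=4
  accum=85, n=5
  accum=102, n=6
  accum=120, n=7
  accum=139, n=8
  accum=159, n=9

Final answer: 159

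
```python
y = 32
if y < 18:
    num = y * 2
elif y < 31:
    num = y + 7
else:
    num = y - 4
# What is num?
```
Trace:
  y=32
  y=32, num=28

Final answer: 28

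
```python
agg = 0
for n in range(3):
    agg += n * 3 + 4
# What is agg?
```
Trace:
  agg=0
  agg=4, n=0
  agg=11, n=1
  agg=21, n=2

Final answer: 21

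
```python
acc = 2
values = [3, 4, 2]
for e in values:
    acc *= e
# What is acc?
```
Trace:
  acc=2
  acc=6, e=3
  acc=24, e=4
  acc=48, e=2

Final answer: 48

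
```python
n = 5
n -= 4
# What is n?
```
Trace:
  n=5
  n=1

Final answer: 1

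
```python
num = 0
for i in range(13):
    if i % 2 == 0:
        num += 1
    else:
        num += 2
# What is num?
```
Trace:
  num=0
  num=1, i=0
  num=3, i=1
  num=4, i=2
  num=6, i=3
  num=7, i=4
  num=9, i=5
  num=10, i=6
  num=12, i=7
  num=13, i=8
  num=15, i=9
  num=16, i=10
  num=18, i=11
  num=19, i=12

Final answer: 19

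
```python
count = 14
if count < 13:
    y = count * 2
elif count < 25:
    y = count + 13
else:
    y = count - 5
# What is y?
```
Trace:
  count=14
  count=14, y=27

Final answer: 27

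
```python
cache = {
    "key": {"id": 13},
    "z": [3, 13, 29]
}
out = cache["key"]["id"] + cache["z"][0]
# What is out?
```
Trace:
  cache={'key': {'id': 13}, 'z': [3, 13, 29]}
  cache={'key': {'id': 13}, 'z': [3, 13, 29]}, out=16

Final answer: 16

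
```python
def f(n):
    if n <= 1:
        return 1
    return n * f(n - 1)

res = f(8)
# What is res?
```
Call trace:
f(n=8)
  f(n=7)
    f(n=6)
      f(n=5)
        f(n=4)
          f(n=3)
            f(n=2)
              f(n=1)
              -> return 1
            -> return 2
          -> return 6
        -> return 24
      -> return 120
    -> return 720
  -> return 5040
-> return 40320

Final answer: 40320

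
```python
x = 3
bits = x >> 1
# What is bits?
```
Trace:
  x=3
  x=3, bits=1

Final answer: 1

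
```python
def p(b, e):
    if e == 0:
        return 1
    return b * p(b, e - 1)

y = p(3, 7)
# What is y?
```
Call trace:
p(b=3, e=7)
  p(b=3, e=6)
    p(b=3, e=5)
      p(b=3, e=4)
        p(b=3, e=3)
          p(b=3, e=2)
            p(b=3, e=1)
              p(b=3, e=0)
              -> return 1
            -> return 3
          -> return 9
        -> return 27
      -> return 81
    -> return 243
  -> return 729
-> return 2187

Final answer: 2187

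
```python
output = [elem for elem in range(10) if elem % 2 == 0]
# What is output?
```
Trace:
  elem=0
  elem=1
  elem=2
  elem=3
  elem=4
  elem=5
  elem=6
  elem=7
  elem=8
  elem=9
  output=[0, 2, 4, 6, 8]

Final answer: [0, 2, 4, 6, 8]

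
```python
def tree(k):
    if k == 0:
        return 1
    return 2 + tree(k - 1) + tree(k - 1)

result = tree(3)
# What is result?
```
Call trace (a repeated sub-call is expanded the first time; later identical calls just restate its return value):
tree(k=3)
  tree(k=2)
    tree(k=1)
      tree(k=0)
      -> return 1
      tree(k=0)
      -> return 1
    -> return 4
    tree(k=1) -> return 4  (same call as traced above)
  -> return 10
  tree(k=2) -> return 10  (same call as traced above)
-> return 22

Final answer: 22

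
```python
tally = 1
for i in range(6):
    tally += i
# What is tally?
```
Trace:
  tally=1
  tally=1, i=0
  tally=2, i=1
  tally=4, i=2
  tally=7, i=3
  tally=11, i=4
  tally=16, i=5

Final answer: 16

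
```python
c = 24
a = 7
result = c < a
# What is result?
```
Trace:
  c=24
  c=24, a=7
  c=24, a=7, result=False

Final answer: False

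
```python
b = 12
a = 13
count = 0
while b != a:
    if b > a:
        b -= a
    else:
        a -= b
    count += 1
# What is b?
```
Trace:
  b=12
  b=12, a=13
  b=12, a=13, count=0
  b=12, a=1, count=1
  b=11, a=1, count=2
  b=10, a=1, count=3
  b=9, a=1, count=4
  b=8, a=1, count=5
  b=7, a=1, count=6
  b=6, a=1, count=7
  b=5, a=1, count=8
  b=4, a=1, count=9
  b=3, a=1, count=10
  b=2, a=1, count=11
  b=1, a=1, count=12

Final answer: 1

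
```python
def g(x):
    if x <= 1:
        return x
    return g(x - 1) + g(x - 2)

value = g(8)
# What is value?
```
Call trace (a repeated sub-call is expanded the first time; later identical calls just restate its return value):
g(x=8)
  g(x=7)
    g(x=6)
      g(x=5)
        g(x=4)
          g(x=3)
            g(x=2)
              g(x=1)
              -> return 1
              g(x=0)
              -> return 0
            -> return 1
            g(x=1)
            -> return 1
          -> return 2
          g(x=2) -> return 1  (same call as traced above)
        -> return 3
        g(x=3) -> return 2  (same call as traced above)
      -> return 5
      g(x=4) -> return 3  (same call as traced above)
    -> return 8
    g(x=5) -> return 5  (same call as traced above)
  -> return 13
  g(x=6) -> return 8  (same call as traced above)
-> return 21

Final answer: 21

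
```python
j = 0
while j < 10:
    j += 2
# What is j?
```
Trace:
  j=0
  j=2
  j=4
  j=6
  j=8
  j=10

Final answer: 10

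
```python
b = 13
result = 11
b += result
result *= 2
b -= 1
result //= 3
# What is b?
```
Trace:
  b=13
  b=13, result=11
  b=24, result=11
  b=24, result=22
  b=23, result=22
  b=23, result=7

Final answer: 23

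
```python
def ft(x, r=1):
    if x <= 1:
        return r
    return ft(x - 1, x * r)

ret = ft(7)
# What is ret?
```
Call trace:
ft(x=7, r=1)
  ft(x=6, r=7)
    ft(x=5, r=42)
      ft(x=4, r=210)
        ft(x=3, r=840)
          ft(x=2, r=2520)
            ft(x=1, r=5040)
            -> return 5040
          -> return 5040
        -> return 5040
      -> return 5040
    -> return 5040
  -> return 5040
-> return 5040

Final answer: 5040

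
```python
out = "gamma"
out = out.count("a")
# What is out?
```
Trace:
  out='gamma'
  out=2

Final answer: 2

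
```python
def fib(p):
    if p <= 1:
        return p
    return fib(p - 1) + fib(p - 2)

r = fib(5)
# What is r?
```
Call trace (a repeated sub-call is expanded the first time; later identical calls just restate its return value):
fib(p=5)
  fib(p=4)
    fib(p=3)
      fib(p=2)
        fib(p=1)
        -> return 1
        fib(p=0)
        -> return 0
      -> return 1
      fib(p=1)
      -> return 1
    -> return 2
    fib(p=2) -> return 1  (same call as traced above)
  -> return 3
  fib(p=3) -> return 2  (same call as traced above)
-> return 5

Final answer: 5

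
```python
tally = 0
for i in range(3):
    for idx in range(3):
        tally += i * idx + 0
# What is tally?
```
Trace:
  tally=0
  tally=0, i=0, idx=0
  tally=0, i=0, idx=1
  tally=0, i=0, idx=2
  tally=0, i=1, idx=0
  tally=1, i=1, idx=1
  tally=3, i=1, idx=2
  tally=3, i=2, idx=0
  tally=5, i=2, idx=1
  tally=9, i=2, idx=2

Final answer: 9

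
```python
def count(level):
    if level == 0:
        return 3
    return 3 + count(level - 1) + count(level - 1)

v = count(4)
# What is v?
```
Call trace (a repeated sub-call is expanded the first time; later identical calls just restate its return value):
count(level=4)
  count(level=3)
    count(level=2)
      count(level=1)
        count(level=0)
        -> return 3
        count(level=0)
        -> return 3
      -> return 9
      count(level=1) -> return 9  (same call as traced above)
    -> return 21
    count(level=2) -> return 21  (same call as traced above)
  -> return 45
  count(level=3) -> return 45  (same call as traced above)
-> return 93

Final answer: 93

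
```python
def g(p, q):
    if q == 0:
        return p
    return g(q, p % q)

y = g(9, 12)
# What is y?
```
Call trace:
g(p=9, q=12)
  g(p=12, q=9)
    g(p=9, q=3)
      g(p=3, q=0)
      -> return 3
    -> return 3
  -> return 3
-> return 3

Final answer: 3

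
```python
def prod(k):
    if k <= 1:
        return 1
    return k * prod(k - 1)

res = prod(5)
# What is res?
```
Call trace:
prod(k=5)
  prod(k=4)
    prod(k=3)
      prod(k=2)
        prod(k=1)
        -> return 1
      -> return 2
    -> return 6
  -> return 24
-> return 120

Final answer: 120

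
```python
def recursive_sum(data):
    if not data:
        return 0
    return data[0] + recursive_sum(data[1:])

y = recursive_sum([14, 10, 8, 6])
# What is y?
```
Call trace:
recursive_sum(data=[14, 10, 8, 6])
  recursive_sum(data=[10, 8, 6])
    recursive_sum(data=[8, 6])
      recursive_sum(data=[6])
        recursive_sum(data=[])
        -> return 0
      -> return 6
    -> return 14
  -> return 24
-> return 38

Final answer: 38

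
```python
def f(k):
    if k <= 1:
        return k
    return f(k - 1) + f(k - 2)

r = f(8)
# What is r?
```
Call trace (a repeated sub-call is expanded the first time; later identical calls just restate its return value):
f(k=8)
  f(k=7)
    f(k=6)
      f(k=5)
        f(k=4)
          f(k=3)
            f(k=2)
              f(k=1)
              -> return 1
              f(k=0)
              -> return 0
            -> return 1
            f(k=1)
            -> return 1
          -> return 2
          f(k=2) -> return 1  (same call as traced above)
        -> return 3
        f(k=3) -> return 2  (same call as traced above)
      -> return 5
      f(k=4) -> return 3  (same call as traced above)
    -> return 8
    f(k=5) -> return 5  (same call as traced above)
  -> return 13
  f(k=6) -> return 8  (same call as traced above)
-> return 21

Final answer: 21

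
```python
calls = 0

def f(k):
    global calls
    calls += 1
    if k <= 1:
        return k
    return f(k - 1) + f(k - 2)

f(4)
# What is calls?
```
Call trace (a repeated sub-call is expanded the first time; later identical calls just restate its return value):
f(k=4)
  f(k=3)
    f(k=2)
      f(k=1)
      -> return 1
      f(k=0)
      -> return 0
    -> return 1
    f(k=1)
    -> return 1
  -> return 2
  f(k=2) -> return 1  (same call as traced above)
-> return 3

calls is incremented once per call, so count the calls in each subtree. Let C(k) = number of calls made by f(k).
C(0) = C(1) = 1 (base case, no recursion); C(k) = 1 + C(k - 1) + C(k - 2) otherwise.
C(2) = 1 + C(1) + C(0) = 1 + 1 + 1 = 3
C(3) = 1 + C(2) + C(1) = 1 + 3 + 1 = 5
C(4) = 1 + C(3) + C(2) = 1 + 5 + 3 = 9
calls = C(4) = 9

Final answer: 9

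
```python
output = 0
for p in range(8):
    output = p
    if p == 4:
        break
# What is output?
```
Trace:
  output=0
  output=0, p=0
  output=1, p=1
  output=2, p=2
  output=3, p=3
  output=4, p=4

Final answer: 4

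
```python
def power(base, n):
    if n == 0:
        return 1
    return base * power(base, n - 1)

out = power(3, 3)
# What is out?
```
Call trace:
power(base=3, n=3)
  power(base=3, n=2)
    power(base=3, n=1)
      power(base=3, n=0)
      -> return 1
    -> return 3
  -> return 9
-> return 27

Final answer: 27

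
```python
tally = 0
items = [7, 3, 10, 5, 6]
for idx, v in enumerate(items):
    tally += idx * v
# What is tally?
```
Trace:
  tally=0
  tally=0, idx=0, v=7
  tally=3, idx=1, v=3
  tally=23, idx=2, v=10
  tally=38, idx=3, v=5
  tally=62, idx=4, v=6

Final answer: 62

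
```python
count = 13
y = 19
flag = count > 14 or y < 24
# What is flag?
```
Trace:
  count=13
  count=13, y=19
  count=13, y=19, flag=True

Final answer: True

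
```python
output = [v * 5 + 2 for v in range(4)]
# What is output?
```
Trace:
  v=0
  v=1
  v=2
  v=3
  output=[2, 7, 12, 17]

Final answer: [2, 7, 12, 17]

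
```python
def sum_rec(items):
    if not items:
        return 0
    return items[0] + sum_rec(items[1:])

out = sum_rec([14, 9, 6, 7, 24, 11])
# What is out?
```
Call trace:
sum_rec(items=[14, 9, 6, 7, 24, 11])
  sum_rec(items=[9, 6, 7, 24, 11])
    sum_rec(items=[6, 7, 24, 11])
      sum_rec(items=[7, 24, 11])
        sum_rec(items=[24, 11])
          sum_rec(items=[11])
            sum_rec(items=[])
            -> return 0
          -> return 11
        -> return 35
      -> return 42
    -> return 48
  -> return 57
-> return 71

Final answer: 71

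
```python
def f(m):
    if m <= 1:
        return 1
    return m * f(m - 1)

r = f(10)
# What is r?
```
Call trace:
f(m=10)
  f(m=9)
    f(m=8)
      f(m=7)
        f(m=6)
          f(m=5)
            f(m=4)
              f(m=3)
                f(m=2)
                  f(m=1)
                  -> return 1
                -> return 2
              -> return 6
            -> return 24
          -> return 120
        -> return 720
      -> return 5040
    -> return 40320
  -> return 362880
-> return 3628800

Final answer: 3628800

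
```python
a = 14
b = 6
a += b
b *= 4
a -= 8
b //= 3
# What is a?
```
Trace:
  a=14
  a=14, b=6
  a=20, b=6
  a=20, b=24
  a=12, b=24
  a=12, b=8

Final answer: 12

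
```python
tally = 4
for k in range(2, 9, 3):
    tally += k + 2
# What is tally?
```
Trace:
  tally=4
  tally=8, k=2
  tally=15, k=5
  tally=25, k=8

Final answer: 25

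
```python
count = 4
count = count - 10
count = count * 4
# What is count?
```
Trace:
  count=4
  count=-6
  count=-24

Final answer: -24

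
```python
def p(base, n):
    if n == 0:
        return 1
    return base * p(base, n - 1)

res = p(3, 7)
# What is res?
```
Call trace:
p(base=3, n=7)
  p(base=3, n=6)
    p(base=3, n=5)
      p(base=3, n=4)
        p(base=3, n=3)
          p(base=3, n=2)
            p(base=3, n=1)
              p(base=3, n=0)
              -> return 1
            -> return 3
          -> return 9
        -> return 27
      -> return 81
    -> return 243
  -> return 729
-> return 2187

Final answer: 2187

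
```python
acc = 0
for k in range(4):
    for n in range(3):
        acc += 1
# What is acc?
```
Trace:
  acc=0
  acc=1, k=0, n=0
  acc=2, k=0, n=1
  acc=3, k=0, n=2
  acc=4, k=1, n=0
  acc=5, k=1, n=1
  acc=6, k=1, n=2
  acc=7, k=2, n=0
  acc=8, k=2, n=1
  acc=9, k=2, n=2
  acc=10, k=3, n=0
  acc=11, k=3, n=1
  acc=12, k=3, n=2

Final answer: 12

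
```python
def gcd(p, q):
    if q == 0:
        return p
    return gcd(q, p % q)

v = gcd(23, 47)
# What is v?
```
Call trace:
gcd(p=23, q=47)
  gcd(p=47, q=23)
    gcd(p=23, q=1)
      gcd(p=1, q=0)
      -> return 1
    -> return 1
  -> return 1
-> return 1

Final answer: 1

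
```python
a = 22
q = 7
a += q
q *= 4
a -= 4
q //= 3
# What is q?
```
Trace:
  a=22
  a=22, q=7
  a=29, q=7
  a=29, q=28
  a=25, q=28
  a=25, q=9

Final answer: 9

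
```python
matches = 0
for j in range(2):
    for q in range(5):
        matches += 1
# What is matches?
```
Trace:
  matches=0
  matches=1, j=0, q=0
  matches=2, j=0, q=1
  matches=3, j=0, q=2
  matches=4, j=0, q=3
  matches=5, j=0, q=4
  matches=6, j=1, q=0
  matches=7, j=1, q=1
  matches=8, j=1, q=2
  matches=9, j=1, q=3
  matches=10, j=1, q=4

Final answer: 10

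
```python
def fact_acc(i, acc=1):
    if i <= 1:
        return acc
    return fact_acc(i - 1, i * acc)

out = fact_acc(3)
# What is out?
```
Call trace:
fact_acc(i=3, acc=1)
  fact_acc(i=2, acc=3)
    fact_acc(i=1, acc=6)
    -> return 6
  -> return 6
-> return 6

Final answer: 6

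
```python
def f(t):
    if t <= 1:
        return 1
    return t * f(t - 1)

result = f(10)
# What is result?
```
Call trace:
f(t=10)
  f(t=9)
    f(t=8)
      f(t=7)
        f(t=6)
          f(t=5)
            f(t=4)
              f(t=3)
                f(t=2)
                  f(t=1)
                  -> return 1
                -> return 2
              -> return 6
            -> return 24
          -> return 120
        -> return 720
      -> return 5040
    -> return 40320
  -> return 362880
-> return 3628800

Final answer: 3628800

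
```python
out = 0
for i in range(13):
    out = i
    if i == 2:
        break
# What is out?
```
Trace:
  out=0
  out=0, i=0
  out=1, i=1
  out=2, i=2

Final answer: 2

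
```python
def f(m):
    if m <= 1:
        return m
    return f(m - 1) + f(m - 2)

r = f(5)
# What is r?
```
Call trace (a repeated sub-call is expanded the first time; later identical calls just restate its return value):
f(m=5)
  f(m=4)
    f(m=3)
      f(m=2)
        f(m=1)
        -> return 1
        f(m=0)
        -> return 0
      -> return 1
      f(m=1)
      -> return 1
    -> return 2
    f(m=2) -> return 1  (same call as traced above)
  -> return 3
  f(m=3) -> return 2  (same call as traced above)
-> return 5

Final answer: 5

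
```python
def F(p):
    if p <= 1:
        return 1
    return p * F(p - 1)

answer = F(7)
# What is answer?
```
Call trace:
F(p=7)
  F(p=6)
    F(p=5)
      F(p=4)
        F(p=3)
          F(p=2)
            F(p=1)
            -> return 1
          -> return 2
        -> return 6
      -> return 24
    -> return 120
  -> return 720
-> return 5040

Final answer: 5040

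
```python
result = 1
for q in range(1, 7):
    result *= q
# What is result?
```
Trace:
  result=1
  result=1, q=1
  result=2, q=2
  result=6, q=3
  result=24, q=4
  result=120, q=5
  result=720, q=6

Final answer: 720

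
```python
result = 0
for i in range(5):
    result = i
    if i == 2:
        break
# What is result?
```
Trace:
  result=0
  result=0, i=0
  result=1, i=1
  result=2, i=2

Final answer: 2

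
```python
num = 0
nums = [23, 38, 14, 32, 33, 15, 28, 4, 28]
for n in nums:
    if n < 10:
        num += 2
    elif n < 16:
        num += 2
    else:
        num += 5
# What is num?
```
Trace:
  num=0
  num=5, n=23
  num=10, n=38
  num=12, n=14
  num=17, n=32
  num=22, n=33
  num=24, n=15
  num=29, n=28
  num=31, n=4
  num=36, n=28

Final answer: 36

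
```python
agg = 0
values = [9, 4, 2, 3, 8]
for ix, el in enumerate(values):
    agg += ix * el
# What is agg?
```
Trace:
  agg=0
  agg=0, ix=0, el=9
  agg=4, ix=1, el=4
  agg=8, ix=2, el=2
  agg=17, ix=3, el=3
  agg=49, ix=4, el=8

Final answer: 49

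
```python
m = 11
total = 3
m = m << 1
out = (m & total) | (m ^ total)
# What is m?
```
Trace:
  m=11
  m=11, total=3
  m=22, total=3
  m=22, total=3, out=23

Final answer: 22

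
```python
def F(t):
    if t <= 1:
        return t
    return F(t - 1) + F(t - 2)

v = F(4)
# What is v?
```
Call trace (a repeated sub-call is expanded the first time; later identical calls just restate its return value):
F(t=4)
  F(t=3)
    F(t=2)
      F(t=1)
      -> return 1
      F(t=0)
      -> return 0
    -> return 1
    F(t=1)
    -> return 1
  -> return 2
  F(t=2) -> return 1  (same call as traced above)
-> return 3

Final answer: 3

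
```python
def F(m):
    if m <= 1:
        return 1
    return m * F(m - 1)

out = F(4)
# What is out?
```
Call trace:
F(m=4)
  F(m=3)
    F(m=2)
      F(m=1)
      -> return 1
    -> return 2
  -> return 6
-> return 24

Final answer: 24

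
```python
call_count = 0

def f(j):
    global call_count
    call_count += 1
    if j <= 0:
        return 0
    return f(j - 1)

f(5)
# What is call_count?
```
Call trace:
f(j=5)
  f(j=4)
    f(j=3)
      f(j=2)
        f(j=1)
          f(j=0)
          -> return 0
        -> return 0
      -> return 0
    -> return 0
  -> return 0
-> return 0

call_count is incremented once per call. f is entered once for each j = 5, 4, 3, 2, 1, 0 (the j <= 0 call returns without recursing), i.e. 5 + 1 calls.
call_count = 6

Final answer: 6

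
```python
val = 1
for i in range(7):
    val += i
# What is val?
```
Trace:
  val=1
  val=1, i=0
  val=2, i=1
  val=4, i=2
  val=7, i=3
  val=11, i=4
  val=16, i=5
  val=22, i=6

Final answer: 22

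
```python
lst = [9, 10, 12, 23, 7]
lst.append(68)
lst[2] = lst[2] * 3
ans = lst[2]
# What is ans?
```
Trace:
  lst=[9, 10, 12, 23, 7]
  lst=[9, 10, 12, 23, 7, 68]
  lst=[9, 10, 36, 23, 7, 68]
  lst=[9, 10, 36, 23, 7, 68], ans=36

Final answer: 36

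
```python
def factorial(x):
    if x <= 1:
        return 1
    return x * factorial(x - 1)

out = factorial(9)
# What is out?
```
Call trace:
factorial(x=9)
  factorial(x=8)
    factorial(x=7)
      factorial(x=6)
        factorial(x=5)
          factorial(x=4)
            factorial(x=3)
              factorial(x=2)
                factorial(x=1)
                -> return 1
              -> return 2
            -> return 6
          -> return 24
        -> return 120
      -> return 720
    -> return 5040
  -> return 40320
-> return 362880

Final answer: 362880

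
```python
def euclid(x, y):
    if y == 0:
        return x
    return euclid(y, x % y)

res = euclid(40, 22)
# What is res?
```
Call trace:
euclid(x=40, y=22)
  euclid(x=22, y=18)
    euclid(x=18, y=4)
      euclid(x=4, y=2)
        euclid(x=2, y=0)
        -> return 2
      -> return 2
    -> return 2
  -> return 2
-> return 2

Final answer: 2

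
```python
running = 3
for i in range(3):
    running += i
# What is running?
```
Trace:
  running=3
  running=3, i=0
  running=4, i=1
  running=6, i=2

Final answer: 6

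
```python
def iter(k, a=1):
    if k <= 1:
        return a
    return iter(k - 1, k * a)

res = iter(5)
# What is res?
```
Call trace:
iter(k=5, a=1)
  iter(k=4, a=5)
    iter(k=3, a=20)
      iter(k=2, a=60)
        iter(k=1, a=120)
        -> return 120
      -> return 120
    -> return 120
  -> return 120
-> return 120

Final answer: 120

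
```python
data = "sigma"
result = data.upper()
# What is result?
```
Trace:
  data='sigma'
  data='sigma', result='SIGMA'

Final answer: 'SIGMA'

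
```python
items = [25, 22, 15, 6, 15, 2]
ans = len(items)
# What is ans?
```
Trace:
  items=[25, 22, 15, 6, 15, 2]
  items=[25, 22, 15, 6, 15, 2], ans=6

Final answer: 6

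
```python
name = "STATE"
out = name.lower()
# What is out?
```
Trace:
  name='STATE'
  name='STATE', out='state'

Final answer: 'state'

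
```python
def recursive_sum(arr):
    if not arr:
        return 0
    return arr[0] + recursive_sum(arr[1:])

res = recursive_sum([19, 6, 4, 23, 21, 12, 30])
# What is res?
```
Call trace:
recursive_sum(arr=[19, 6, 4, 23, 21, 12, 30])
  recursive_sum(arr=[6, 4, 23, 21, 12, 30])
    recursive_sum(arr=[4, 23, 21, 12, 30])
      recursive_sum(arr=[23, 21, 12, 30])
        recursive_sum(arr=[21, 12, 30])
          recursive_sum(arr=[12, 30])
            recursive_sum(arr=[30])
              recursive_sum(arr=[])
              -> return 0
            -> return 30
          -> return 42
        -> return 63
      -> return 86
    -> return 90
  -> return 96
-> return 115

Final answer: 115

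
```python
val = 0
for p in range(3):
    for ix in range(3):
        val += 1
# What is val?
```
Trace:
  val=0
  val=1, p=0, ix=0
  val=2, p=0, ix=1
  val=3, p=0, ix=2
  val=4, p=1, ix=0
  val=5, p=1, ix=1
  val=6, p=1, ix=2
  val=7, p=2, ix=0
  val=8, p=2, ix=1
  val=9, p=2, ix=2

Final answer: 9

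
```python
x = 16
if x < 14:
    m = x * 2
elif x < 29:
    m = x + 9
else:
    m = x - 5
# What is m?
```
Trace:
  x=16
  x=16, m=25

Final answer: 25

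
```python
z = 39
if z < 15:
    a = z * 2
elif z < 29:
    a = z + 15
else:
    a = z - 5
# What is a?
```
Trace:
  z=39
  z=39, a=34

Final answer: 34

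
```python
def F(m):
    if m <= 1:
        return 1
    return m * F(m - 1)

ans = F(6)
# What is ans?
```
Call trace:
F(m=6)
  F(m=5)
    F(m=4)
      F(m=3)
        F(m=2)
          F(m=1)
          -> return 1
        -> return 2
      -> return 6
    -> return 24
  -> return 120
-> return 720

Final answer: 720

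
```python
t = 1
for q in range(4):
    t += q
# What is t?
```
Trace:
  t=1
  t=1, q=0
  t=2, q=1
  t=4, q=2
  t=7, q=3

Final answer: 7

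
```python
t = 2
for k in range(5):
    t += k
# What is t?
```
Trace:
  t=2
  t=2, k=0
  t=3, k=1
  t=5, k=2
  t=8, k=3
  t=12, k=4

Final answer: 12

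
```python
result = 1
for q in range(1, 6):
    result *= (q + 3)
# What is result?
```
Trace:
  result=1
  result=4, q=1
  result=20, q=2
  result=120, q=3
  result=840, q=4
  result=6720, q=5

Final answer: 6720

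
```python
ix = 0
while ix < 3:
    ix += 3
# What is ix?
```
Trace:
  ix=0
  ix=3

Final answer: 3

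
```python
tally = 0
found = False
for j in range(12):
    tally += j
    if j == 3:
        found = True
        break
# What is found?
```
Trace:
  tally=0
  tally=0, found=False
  tally=0, found=False, j=0
  tally=1, found=False, j=1
  tally=3, found=False, j=2
  tally=6, found=True, j=3

Final answer: True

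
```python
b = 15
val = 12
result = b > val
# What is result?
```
Trace:
  b=15
  b=15, val=12
  b=15, val=12, result=True

Final answer: True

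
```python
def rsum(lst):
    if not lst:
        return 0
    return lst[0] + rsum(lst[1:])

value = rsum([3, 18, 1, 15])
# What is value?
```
Call trace:
rsum(lst=[3, 18, 1, 15])
  rsum(lst=[18, 1, 15])
    rsum(lst=[1, 15])
      rsum(lst=[15])
        rsum(lst=[])
        -> return 0
      -> return 15
    -> return 16
  -> return 34
-> return 37

Final answer: 37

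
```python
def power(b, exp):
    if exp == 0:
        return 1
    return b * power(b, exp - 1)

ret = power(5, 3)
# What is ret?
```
Call trace:
power(b=5, exp=3)
  power(b=5, exp=2)
    power(b=5, exp=1)
      power(b=5, exp=0)
      -> return 1
    -> return 5
  -> return 25
-> return 125

Final answer: 125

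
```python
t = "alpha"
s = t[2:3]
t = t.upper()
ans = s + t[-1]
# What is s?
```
Trace:
  t='alpha'
  t='alpha', s='p'
  t='ALPHA', s='p'
  t='ALPHA', s='p', ans='pA'

Final answer: 'p'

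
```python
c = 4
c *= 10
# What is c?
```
Trace:
  c=4
  c=40

Final answer: 40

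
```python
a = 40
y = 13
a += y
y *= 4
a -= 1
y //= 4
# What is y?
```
Trace:
  a=40
  a=40, y=13
  a=53, y=13
  a=53, y=52
  a=52, y=52
  a=52, y=13

Final answer: 13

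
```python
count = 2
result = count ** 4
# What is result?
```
Trace:
  count=2
  count=2, result=16

Final answer: 16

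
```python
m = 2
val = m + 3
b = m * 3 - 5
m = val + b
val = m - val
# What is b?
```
Trace:
  m=2
  m=2, val=5
  m=2, val=5, b=1
  m=6, val=5, b=1
  m=6, val=1, b=1

Final answer: 1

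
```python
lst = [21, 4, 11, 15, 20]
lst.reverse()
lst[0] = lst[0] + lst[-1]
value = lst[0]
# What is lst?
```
Trace:
  lst=[21, 4, 11, 15, 20]
  lst=[20, 15, 11, 4, 21]
  lst=[41, 15, 11, 4, 21]
  lst=[41, 15, 11, 4, 21], value=41

Final answer: [41, 15, 11, 4, 21]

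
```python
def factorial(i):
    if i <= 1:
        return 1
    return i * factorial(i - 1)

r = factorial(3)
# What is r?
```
Call trace:
factorial(i=3)
  factorial(i=2)
    factorial(i=1)
    -> return 1
  -> return 2
-> return 6

Final answer: 6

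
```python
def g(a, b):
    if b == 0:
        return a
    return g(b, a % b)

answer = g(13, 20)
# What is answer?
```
Call trace:
g(a=13, b=20)
  g(a=20, b=13)
    g(a=13, b=7)
      g(a=7, b=6)
        g(a=6, b=1)
          g(a=1, b=0)
          -> return 1
        -> return 1
      -> return 1
    -> return 1
  -> return 1
-> return 1

Final answer: 1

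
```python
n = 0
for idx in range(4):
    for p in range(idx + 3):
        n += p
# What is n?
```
Trace:
  n=0
  n=0, idx=0, p=0
  n=1, idx=0, p=1
  n=3, idx=0, p=2
  n=3, idx=1, p=0
  n=4, idx=1, p=1
  n=6, idx=1, p=2
  n=9, idx=1, p=3
  n=9, idx=2, p=0
  n=10, idx=2, p=1
  n=12, idx=2, p=2
  n=15, idx=2, p=3
  n=19, idx=2, p=4
  n=19, idx=3, p=0
  n=20, idx=3, p=1
  n=22, idx=3, p=2
  n=25, idx=3, p=3
  n=29, idx=3, p=4
  n=34, idx=3, p=5

Final answer: 34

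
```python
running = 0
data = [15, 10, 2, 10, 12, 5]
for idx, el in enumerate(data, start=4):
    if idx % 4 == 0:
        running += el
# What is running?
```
Trace:
  running=0
  running=15, idx=4, el=15
  running=15, idx=5, el=10
  running=15, idx=6, el=2
  running=15, idx=7, el=10
  running=27, idx=8, el=12
  running=27, idx=9, el=5

Final answer: 27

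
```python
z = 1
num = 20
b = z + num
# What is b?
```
Trace:
  z=1
  z=1, num=20
  z=1, num=20, b=21

Final answer: 21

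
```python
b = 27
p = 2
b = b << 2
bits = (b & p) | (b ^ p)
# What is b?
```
Trace:
  b=27
  b=27, p=2
  b=108, p=2
  b=108, p=2, bits=110

Final answer: 108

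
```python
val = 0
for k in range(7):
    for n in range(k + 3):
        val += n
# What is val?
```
Trace:
  val=0
  val=0, k=0, n=0
  val=1, k=0, n=1
  val=3, k=0, n=2
  val=3, k=1, n=0
  val=4, k=1, n=1
  val=6, k=1, n=2
  val=9, k=1, n=3
  val=9, k=2, n=0
  val=10, k=2, n=1
  val=12, k=2, n=2
  val=15, k=2, n=3
  val=19, k=2, n=4
  val=19, k=3, n=0
  val=20, k=3, n=1
  val=22, k=3, n=2
  val=25, k=3, n=3
  val=29, k=3, n=4
  val=34, k=3, n=5
  val=34, k=4, n=0
  val=35, k=4, n=1
  val=37, k=4, n=2
  val=40, k=4, n=3
  val=44, k=4, n=4
  val=49, k=4, n=5
  val=55, k=4, n=6
  val=55, k=5, n=0
  val=56, k=5, n=1
  val=58, k=5, n=2
  val=61, k=5, n=3
  val=65, k=5, n=4
  val=70, k=5, n=5
  val=76, k=5, n=6
  val=83, k=5, n=7
  val=83, k=6, n=0
  val=84, k=6, n=1
  val=86, k=6, n=2
  val=89, k=6, n=3
  val=93, k=6, n=4
  val=98, k=6, n=5
  val=104, k=6, n=6
  val=111, k=6, n=7
  val=119, k=6, n=8

Final answer: 119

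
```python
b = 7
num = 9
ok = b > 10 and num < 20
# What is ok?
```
Trace:
  b=7
  b=7, num=9
  b=7, num=9, ok=False

Final answer: False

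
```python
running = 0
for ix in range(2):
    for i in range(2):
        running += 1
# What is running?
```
Trace:
  running=0
  running=1, ix=0, i=0
  running=2, ix=0, i=1
  running=3, ix=1, i=0
  running=4, ix=1, i=1

Final answer: 4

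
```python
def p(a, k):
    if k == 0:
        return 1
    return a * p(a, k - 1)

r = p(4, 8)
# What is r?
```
Call trace:
p(a=4, k=8)
  p(a=4, k=7)
    p(a=4, k=6)
      p(a=4, k=5)
        p(a=4, k=4)
          p(a=4, k=3)
            p(a=4, k=2)
              p(a=4, k=1)
                p(a=4, k=0)
                -> return 1
              -> return 4
            -> return 16
          -> return 64
        -> return 256
      -> return 1024
    -> return 4096
  -> return 16384
-> return 65536

Final answer: 65536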